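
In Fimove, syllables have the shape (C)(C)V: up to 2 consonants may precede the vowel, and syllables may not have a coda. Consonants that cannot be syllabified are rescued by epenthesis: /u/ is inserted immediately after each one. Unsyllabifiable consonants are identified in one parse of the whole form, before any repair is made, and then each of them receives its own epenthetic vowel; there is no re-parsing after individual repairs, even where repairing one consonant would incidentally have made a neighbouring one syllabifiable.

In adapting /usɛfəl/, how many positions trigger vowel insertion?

1

The unsyllabifiable consonants are /l/; each receives one epenthetic vowel.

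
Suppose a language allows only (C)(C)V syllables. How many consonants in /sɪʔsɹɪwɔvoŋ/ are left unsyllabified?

2

Under (C)(C)V, the unsyllabifiable consonants are /ʔ/, /ŋ/ (no codas are permitted; onsets may contain at most 2 consonants).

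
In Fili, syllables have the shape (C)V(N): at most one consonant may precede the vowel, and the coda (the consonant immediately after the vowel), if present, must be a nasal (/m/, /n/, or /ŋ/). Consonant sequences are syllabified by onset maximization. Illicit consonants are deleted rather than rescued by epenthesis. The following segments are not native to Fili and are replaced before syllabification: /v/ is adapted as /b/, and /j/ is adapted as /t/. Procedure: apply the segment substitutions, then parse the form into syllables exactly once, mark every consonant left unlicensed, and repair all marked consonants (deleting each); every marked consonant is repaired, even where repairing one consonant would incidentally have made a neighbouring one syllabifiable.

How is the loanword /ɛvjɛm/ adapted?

Substitution: /v/ → /b/, /j/ → /t/, giving /ɛbtɛm/.
Under (C)V(N), the unsyllabifiable consonants are /b/ (only a nasal (/m/, /n/, or /ŋ/) is licensed in coda position; onsets are limited to one consonant).
Deleting the stranded consonants removes /b/.

ɛtɛm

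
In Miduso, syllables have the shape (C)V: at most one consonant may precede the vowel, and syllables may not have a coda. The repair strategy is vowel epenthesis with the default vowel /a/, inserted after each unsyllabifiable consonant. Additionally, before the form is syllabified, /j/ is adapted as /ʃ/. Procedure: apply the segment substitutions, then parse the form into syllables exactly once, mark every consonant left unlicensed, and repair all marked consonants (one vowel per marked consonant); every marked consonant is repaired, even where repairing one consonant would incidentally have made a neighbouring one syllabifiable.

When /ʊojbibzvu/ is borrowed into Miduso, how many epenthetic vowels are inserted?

3

After substitution the input is /ʊoʃbibzvu/.
The unsyllabifiable consonants are /ʃ/, /b/, /z/; each receives one epenthetic vowel.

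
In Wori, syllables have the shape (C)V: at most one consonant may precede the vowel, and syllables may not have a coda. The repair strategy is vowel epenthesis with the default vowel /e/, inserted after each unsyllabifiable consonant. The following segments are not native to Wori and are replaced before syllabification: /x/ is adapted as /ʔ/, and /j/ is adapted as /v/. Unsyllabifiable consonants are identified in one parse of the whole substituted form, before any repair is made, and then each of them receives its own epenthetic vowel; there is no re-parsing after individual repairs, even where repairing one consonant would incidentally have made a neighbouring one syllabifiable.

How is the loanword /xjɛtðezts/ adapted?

Substitution: /x/ → /ʔ/, /j/ → /v/, giving /ʔvɛtðezts/.
Under (C)V, the unsyllabifiable consonants are /ʔ/, /t/, /z/, /t/, /s/ (no codas are permitted; onsets are limited to one consonant).
Each unlicensed consonant becomes the onset of a new syllable: /ʔ/ → /ʔe/, /t/ → /te/, /z/ → /ze/, /t/ → /te/, /s/ → /se/.

ʔevɛteðezetese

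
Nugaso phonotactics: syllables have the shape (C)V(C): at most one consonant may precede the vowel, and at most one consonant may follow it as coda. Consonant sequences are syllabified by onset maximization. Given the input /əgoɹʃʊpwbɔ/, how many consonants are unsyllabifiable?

1

The consonants /w/ cannot be parsed into a legal (C)V(C) syllable (at most one coda consonant is licensed; onsets are limited to one consonant).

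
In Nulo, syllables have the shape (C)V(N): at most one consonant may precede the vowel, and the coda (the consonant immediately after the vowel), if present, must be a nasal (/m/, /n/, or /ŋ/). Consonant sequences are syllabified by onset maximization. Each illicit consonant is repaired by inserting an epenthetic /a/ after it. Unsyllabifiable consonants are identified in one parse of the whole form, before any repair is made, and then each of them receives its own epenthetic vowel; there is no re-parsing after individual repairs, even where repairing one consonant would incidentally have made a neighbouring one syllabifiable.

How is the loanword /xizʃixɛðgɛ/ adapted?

xizaʃixɛðagɛ

Under (C)V(N), the unsyllabifiable consonants are /z/, /ð/ (only a nasal (/m/, /n/, or /ŋ/) is licensed in coda position; onsets are limited to one consonant).
Each unlicensed consonant becomes the onset of a new syllable: /z/ → /za/, /ð/ → /ða/.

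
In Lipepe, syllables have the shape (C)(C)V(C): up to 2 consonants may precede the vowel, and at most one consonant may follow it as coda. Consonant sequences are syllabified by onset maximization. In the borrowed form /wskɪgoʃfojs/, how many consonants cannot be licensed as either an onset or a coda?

2

Syllabifying with onset maximization leaves /w/, /s/ stranded (at most one coda consonant is licensed; onsets may contain at most 2 consonants).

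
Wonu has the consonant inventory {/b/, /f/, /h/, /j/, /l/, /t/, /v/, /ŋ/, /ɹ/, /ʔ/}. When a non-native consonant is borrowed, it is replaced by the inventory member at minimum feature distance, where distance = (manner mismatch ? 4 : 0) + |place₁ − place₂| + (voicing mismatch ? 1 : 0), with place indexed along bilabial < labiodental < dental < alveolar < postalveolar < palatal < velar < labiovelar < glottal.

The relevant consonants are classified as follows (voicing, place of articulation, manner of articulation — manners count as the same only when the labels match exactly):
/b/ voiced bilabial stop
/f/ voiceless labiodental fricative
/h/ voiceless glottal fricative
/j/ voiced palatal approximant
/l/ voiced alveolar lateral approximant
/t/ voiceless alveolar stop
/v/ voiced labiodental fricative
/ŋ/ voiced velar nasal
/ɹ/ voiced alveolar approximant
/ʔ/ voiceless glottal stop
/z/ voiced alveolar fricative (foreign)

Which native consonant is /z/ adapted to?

v

/v/ is closest: same manner (fricative), place distance 2 (alveolar→labiodental), same voicing; total 2. Next closest is /f/ at distance 3.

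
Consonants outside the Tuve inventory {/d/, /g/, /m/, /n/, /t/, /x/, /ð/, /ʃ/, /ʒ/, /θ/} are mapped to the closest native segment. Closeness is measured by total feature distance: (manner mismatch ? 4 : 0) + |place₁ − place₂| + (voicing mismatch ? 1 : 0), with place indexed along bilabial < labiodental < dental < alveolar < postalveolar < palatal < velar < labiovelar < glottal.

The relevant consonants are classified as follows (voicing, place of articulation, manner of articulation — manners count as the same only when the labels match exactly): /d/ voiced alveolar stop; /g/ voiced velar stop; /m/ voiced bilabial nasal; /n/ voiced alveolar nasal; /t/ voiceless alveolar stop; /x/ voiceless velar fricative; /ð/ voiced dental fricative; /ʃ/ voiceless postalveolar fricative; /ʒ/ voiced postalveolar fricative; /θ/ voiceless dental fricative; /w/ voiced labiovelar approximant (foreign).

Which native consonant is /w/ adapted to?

/g/ is closest: manner differs (approximant→stop, +4), place distance 1 (labiovelar→velar), same voicing; total 5. Next closest is /x/ at distance 6.

g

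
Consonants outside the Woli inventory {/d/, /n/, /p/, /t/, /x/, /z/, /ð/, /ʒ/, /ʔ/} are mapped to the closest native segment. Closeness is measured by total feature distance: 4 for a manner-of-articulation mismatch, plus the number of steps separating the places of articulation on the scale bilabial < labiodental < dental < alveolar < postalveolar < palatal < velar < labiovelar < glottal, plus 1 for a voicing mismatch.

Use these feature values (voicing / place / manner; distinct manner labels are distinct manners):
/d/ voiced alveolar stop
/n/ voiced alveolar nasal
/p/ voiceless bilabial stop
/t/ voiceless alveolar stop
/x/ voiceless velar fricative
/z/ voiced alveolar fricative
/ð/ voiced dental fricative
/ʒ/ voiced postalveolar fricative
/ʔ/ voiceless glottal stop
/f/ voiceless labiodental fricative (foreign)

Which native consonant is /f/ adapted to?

ð

/ð/ is closest: same manner (fricative), place distance 1 (labiodental→dental), voicing differs (+1); total 2. Next closest is /z/ at distance 3.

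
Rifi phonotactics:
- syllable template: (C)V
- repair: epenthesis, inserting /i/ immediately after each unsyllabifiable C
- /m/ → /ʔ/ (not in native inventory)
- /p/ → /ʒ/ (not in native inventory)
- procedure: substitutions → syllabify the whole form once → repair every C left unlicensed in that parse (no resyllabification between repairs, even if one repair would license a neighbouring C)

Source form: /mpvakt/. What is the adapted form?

Substitution: /m/ → /ʔ/, /p/ → /ʒ/, giving /ʔʒvakt/.
Syllabifying with onset maximization leaves /ʔ/, /ʒ/, /k/, /t/ stranded (no codas are permitted; onsets are limited to one consonant).
Epenthesis after each stranded consonant: /ʔ/ → /ʔi/, /ʒ/ → /ʒi/, /k/ → /ki/, /t/ → /ti/.

ʔiʒivakiti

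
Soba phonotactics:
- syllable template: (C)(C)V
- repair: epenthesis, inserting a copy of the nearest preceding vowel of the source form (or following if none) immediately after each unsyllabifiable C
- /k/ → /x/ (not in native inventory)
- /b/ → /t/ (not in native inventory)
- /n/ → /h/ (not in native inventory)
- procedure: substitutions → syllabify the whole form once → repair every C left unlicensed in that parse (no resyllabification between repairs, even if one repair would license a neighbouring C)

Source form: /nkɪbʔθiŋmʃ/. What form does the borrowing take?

hxɪtɪʔθiŋimiʃi

Substitution: /n/ → /h/, /k/ → /x/, /b/ → /t/, giving /hxɪtʔθiŋmʃ/.
Under (C)(C)V, the unsyllabifiable consonants are /t/, /ŋ/, /m/, /ʃ/ (no codas are permitted; onsets may contain at most 2 consonants).
Epenthesis after each stranded consonant: /t/ → /tɪ/, /ŋ/ → /ŋi/, /m/ → /mi/, /ʃ/ → /ʃi/.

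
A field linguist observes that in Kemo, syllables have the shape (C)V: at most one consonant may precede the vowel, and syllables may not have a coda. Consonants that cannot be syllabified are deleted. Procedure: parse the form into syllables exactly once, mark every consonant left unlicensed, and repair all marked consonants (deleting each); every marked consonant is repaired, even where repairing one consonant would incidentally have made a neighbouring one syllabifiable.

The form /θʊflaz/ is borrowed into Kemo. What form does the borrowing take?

Syllabifying with onset maximization leaves /f/, /z/ stranded (no codas are permitted; onsets are limited to one consonant).
Deletion applies to /f/, /z/.

θʊla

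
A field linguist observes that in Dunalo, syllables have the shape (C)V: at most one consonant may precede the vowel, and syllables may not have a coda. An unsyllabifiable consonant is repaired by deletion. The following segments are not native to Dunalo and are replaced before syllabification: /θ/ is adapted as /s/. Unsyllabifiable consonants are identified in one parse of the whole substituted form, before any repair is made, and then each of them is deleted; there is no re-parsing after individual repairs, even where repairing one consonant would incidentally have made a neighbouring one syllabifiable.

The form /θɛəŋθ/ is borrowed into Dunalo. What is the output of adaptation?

Substitution: /θ/ → /s/, giving /sɛəŋs/.
The consonants /ŋ/, /s/ cannot be parsed into a legal (C)V syllable (no codas are permitted; onsets are limited to one consonant).
Deleting the stranded consonants removes /ŋ/, /s/.

sɛə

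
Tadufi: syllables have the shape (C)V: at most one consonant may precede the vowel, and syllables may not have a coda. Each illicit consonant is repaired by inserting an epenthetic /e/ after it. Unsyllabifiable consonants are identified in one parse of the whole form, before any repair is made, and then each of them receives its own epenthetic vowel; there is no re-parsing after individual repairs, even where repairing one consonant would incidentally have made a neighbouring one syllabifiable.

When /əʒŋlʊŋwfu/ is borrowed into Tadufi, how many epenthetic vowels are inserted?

4

The unsyllabifiable consonants are /ʒ/, /ŋ/, /ŋ/, /w/; each receives one epenthetic vowel.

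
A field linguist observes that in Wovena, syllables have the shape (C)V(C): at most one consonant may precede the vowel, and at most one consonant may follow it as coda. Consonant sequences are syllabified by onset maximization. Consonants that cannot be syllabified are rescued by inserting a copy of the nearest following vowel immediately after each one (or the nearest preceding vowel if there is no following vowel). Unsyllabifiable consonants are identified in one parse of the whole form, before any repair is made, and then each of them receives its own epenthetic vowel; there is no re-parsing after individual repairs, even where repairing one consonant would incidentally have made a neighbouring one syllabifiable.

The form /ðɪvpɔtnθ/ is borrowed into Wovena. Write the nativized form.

ðɪvpɔtnɔθɔ

The consonants /n/, /θ/ cannot be parsed into a legal (C)V(C) syllable (at most one coda consonant is licensed; onsets are limited to one consonant).
Each unlicensed consonant becomes the onset of a new syllable: /n/ → /nɔ/, /θ/ → /θɔ/.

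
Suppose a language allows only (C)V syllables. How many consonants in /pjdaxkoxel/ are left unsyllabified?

4

The consonants /p/, /j/, /x/, /l/ cannot be parsed into a legal (C)V syllable (no codas are permitted; onsets are limited to one consonant).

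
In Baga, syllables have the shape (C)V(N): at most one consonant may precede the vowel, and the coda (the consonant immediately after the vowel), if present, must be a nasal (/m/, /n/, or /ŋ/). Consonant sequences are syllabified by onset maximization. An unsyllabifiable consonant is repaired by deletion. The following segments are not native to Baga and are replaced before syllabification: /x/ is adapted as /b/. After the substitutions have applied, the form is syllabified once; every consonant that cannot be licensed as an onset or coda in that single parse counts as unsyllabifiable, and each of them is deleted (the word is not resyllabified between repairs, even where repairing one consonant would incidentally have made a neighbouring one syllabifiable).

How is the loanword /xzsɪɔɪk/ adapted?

Substitution: /x/ → /b/, giving /bzsɪɔɪk/.
Syllabifying with onset maximization leaves /b/, /z/, /k/ stranded (only a nasal (/m/, /n/, or /ŋ/) is licensed in coda position; onsets are limited to one consonant).
Deleting the stranded consonants removes /b/, /z/, /k/.

sɪɔɪ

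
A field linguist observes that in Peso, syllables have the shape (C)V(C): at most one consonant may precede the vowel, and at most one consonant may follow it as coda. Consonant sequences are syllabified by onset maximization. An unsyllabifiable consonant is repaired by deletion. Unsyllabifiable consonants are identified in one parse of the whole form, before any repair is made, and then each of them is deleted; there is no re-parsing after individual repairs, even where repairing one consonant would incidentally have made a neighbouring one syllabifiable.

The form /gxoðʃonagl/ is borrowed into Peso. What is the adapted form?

The consonants /g/, /l/ cannot be parsed into a legal (C)V(C) syllable (at most one coda consonant is licensed; onsets are limited to one consonant).
Deletion applies to /g/, /l/.

xoðʃonag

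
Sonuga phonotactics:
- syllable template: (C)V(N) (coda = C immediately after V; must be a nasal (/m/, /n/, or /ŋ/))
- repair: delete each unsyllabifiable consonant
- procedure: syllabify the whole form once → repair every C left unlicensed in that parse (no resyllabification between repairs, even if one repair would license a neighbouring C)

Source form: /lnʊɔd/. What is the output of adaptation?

The consonants /l/, /d/ cannot be parsed into a legal (C)V(N) syllable (only a nasal (/m/, /n/, or /ŋ/) is licensed in coda position; onsets are limited to one consonant).
Deletion applies to /l/, /d/.

nʊɔ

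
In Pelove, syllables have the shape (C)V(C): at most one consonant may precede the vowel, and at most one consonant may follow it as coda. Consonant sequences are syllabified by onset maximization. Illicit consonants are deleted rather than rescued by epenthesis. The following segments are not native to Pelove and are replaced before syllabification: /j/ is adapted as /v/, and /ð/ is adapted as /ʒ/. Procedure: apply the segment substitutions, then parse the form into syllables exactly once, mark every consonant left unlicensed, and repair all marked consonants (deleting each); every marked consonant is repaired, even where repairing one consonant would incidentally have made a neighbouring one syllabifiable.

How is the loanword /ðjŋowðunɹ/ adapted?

Substitution: /ð/ → /ʒ/, /j/ → /v/, giving /ʒvŋowʒunɹ/.
Syllabifying with onset maximization leaves /ʒ/, /v/, /ɹ/ stranded (at most one coda consonant is licensed; onsets are limited to one consonant).
Deleting the stranded consonants removes /ʒ/, /v/, /ɹ/.

ŋowʒun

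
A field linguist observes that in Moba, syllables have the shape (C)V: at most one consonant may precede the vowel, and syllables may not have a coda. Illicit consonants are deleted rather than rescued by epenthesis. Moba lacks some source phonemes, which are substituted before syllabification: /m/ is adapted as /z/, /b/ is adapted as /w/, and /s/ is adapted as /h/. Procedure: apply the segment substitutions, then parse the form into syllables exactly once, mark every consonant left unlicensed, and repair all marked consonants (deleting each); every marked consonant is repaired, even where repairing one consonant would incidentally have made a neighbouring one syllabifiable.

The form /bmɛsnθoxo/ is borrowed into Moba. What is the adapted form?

Substitution: /b/ → /w/, /m/ → /z/, /s/ → /h/, giving /wzɛhnθoxo/.
Under (C)V, the unsyllabifiable consonants are /w/, /h/, /n/ (no codas are permitted; onsets are limited to one consonant).
Each unlicensed consonant is deleted: /w/, /h/, /n/.

zɛθoxo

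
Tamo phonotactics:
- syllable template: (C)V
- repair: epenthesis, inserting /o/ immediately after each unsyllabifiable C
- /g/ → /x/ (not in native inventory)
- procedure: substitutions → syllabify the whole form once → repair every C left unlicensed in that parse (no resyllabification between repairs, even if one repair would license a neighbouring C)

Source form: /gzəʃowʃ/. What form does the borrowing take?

xozəʃowoʃo

Substitution: /g/ → /x/, giving /xzəʃowʃ/.
Syllabifying with onset maximization leaves /x/, /w/, /ʃ/ stranded (no codas are permitted; onsets are limited to one consonant).
Epenthesis after each stranded consonant: /x/ → /xo/, /w/ → /wo/, /ʃ/ → /ʃo/.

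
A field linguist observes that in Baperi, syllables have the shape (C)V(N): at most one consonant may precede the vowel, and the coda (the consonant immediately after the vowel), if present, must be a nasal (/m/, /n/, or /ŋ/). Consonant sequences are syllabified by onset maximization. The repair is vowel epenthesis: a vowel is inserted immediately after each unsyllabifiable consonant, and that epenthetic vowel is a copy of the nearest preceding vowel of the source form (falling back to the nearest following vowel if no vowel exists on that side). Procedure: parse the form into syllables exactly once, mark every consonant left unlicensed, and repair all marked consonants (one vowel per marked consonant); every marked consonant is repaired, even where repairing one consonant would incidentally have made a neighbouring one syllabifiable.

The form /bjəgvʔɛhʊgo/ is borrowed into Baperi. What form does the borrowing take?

The consonants /b/, /g/, /v/ cannot be parsed into a legal (C)V(N) syllable (only a nasal (/m/, /n/, or /ŋ/) is licensed in coda position; onsets are limited to one consonant).
Inserting the epenthetic vowel yields /b/ → /bə/, /g/ → /gə/, /v/ → /və/.

bəjəgəvəʔɛhʊgo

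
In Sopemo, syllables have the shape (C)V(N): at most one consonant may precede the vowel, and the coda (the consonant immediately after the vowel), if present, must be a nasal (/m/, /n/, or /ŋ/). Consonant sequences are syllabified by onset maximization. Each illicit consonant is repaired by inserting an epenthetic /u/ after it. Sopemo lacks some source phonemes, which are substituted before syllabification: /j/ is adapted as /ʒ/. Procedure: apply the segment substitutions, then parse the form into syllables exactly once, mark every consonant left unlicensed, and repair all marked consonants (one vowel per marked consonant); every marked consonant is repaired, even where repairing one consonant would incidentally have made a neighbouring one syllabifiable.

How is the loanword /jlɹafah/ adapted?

ʒuluɹafahu

Substitution: /j/ → /ʒ/, giving /ʒlɹafah/.
Under (C)V(N), the unsyllabifiable consonants are /ʒ/, /l/, /h/ (only a nasal (/m/, /n/, or /ŋ/) is licensed in coda position; onsets are limited to one consonant).
Epenthesis after each stranded consonant: /ʒ/ → /ʒu/, /l/ → /lu/, /h/ → /hu/.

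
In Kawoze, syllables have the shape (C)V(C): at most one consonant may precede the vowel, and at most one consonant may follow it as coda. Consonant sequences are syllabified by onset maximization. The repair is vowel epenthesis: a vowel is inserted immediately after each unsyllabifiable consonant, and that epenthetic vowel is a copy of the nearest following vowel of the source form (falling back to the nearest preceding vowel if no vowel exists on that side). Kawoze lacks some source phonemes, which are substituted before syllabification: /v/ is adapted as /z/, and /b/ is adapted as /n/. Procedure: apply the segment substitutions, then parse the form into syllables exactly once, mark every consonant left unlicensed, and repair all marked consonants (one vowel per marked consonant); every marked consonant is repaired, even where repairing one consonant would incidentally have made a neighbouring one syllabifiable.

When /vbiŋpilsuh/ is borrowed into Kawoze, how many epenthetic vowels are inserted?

After substitution the input is /zniŋpilsuh/.
The unsyllabifiable consonants are /z/; each receives one epenthetic vowel.

1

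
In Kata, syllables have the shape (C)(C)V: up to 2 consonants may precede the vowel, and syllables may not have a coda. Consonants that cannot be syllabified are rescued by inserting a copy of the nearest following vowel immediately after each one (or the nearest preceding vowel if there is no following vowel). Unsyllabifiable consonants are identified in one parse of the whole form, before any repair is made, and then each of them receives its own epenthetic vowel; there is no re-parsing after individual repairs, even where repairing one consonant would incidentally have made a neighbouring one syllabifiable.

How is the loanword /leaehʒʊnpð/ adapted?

leaehʒʊnʊpʊðʊ

The consonants /n/, /p/, /ð/ cannot be parsed into a legal (C)(C)V syllable (no codas are permitted; onsets may contain at most 2 consonants).
Each unlicensed consonant becomes the onset of a new syllable: /n/ → /nʊ/, /p/ → /pʊ/, /ð/ → /ðʊ/.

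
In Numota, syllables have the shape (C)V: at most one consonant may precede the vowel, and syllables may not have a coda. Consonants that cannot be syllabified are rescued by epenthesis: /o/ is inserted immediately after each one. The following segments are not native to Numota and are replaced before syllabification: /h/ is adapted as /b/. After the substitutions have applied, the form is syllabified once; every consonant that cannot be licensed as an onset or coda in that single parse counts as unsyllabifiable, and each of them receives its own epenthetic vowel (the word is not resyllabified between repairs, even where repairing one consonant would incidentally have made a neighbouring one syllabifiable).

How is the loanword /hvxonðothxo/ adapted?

Substitution: /h/ → /b/, giving /bvxonðotbxo/.
Syllabifying with onset maximization leaves /b/, /v/, /n/, /t/, /b/ stranded (no codas are permitted; onsets are limited to one consonant).
Epenthesis after each stranded consonant: /b/ → /bo/, /v/ → /vo/, /n/ → /no/, /t/ → /to/, /b/ → /bo/.

bovoxonoðotoboxo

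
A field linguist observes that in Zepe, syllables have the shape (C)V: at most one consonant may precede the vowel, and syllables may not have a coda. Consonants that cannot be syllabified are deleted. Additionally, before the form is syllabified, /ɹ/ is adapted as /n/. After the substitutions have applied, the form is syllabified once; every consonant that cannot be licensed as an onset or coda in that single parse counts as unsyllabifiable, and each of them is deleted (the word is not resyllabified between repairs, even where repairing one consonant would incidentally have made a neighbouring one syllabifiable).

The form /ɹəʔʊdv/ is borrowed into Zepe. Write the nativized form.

Substitution: /ɹ/ → /n/, giving /nəʔʊdv/.
Under (C)V, the unsyllabifiable consonants are /d/, /v/ (no codas are permitted; onsets are limited to one consonant).
Deleting the stranded consonants removes /d/, /v/.

nəʔʊ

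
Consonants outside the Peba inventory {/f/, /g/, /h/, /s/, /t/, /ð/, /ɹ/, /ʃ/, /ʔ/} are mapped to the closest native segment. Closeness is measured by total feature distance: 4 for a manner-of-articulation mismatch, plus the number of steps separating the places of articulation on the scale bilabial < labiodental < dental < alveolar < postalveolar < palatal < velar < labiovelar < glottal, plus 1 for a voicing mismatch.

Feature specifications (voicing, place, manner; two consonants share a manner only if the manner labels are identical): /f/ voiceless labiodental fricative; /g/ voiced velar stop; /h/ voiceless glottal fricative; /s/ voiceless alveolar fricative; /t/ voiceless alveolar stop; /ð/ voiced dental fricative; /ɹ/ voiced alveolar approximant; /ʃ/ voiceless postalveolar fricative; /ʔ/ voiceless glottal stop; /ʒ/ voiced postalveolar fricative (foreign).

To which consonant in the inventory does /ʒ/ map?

ʃ

/ʃ/ is closest: same manner (fricative), place distance 0 (postalveolar→postalveolar), voicing differs (+1); total 1. Next closest is /s/ at distance 2.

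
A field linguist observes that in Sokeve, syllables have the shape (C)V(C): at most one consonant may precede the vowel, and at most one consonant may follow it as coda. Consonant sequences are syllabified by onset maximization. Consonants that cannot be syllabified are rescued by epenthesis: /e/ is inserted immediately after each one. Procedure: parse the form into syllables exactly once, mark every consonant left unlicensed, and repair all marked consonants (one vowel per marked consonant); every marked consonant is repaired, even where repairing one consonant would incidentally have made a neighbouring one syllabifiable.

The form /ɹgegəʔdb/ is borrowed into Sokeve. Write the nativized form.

ɹegegəʔdebe

Under (C)V(C), the unsyllabifiable consonants are /ɹ/, /d/, /b/ (at most one coda consonant is licensed; onsets are limited to one consonant).
Epenthesis after each stranded consonant: /ɹ/ → /ɹe/, /d/ → /de/, /b/ → /be/.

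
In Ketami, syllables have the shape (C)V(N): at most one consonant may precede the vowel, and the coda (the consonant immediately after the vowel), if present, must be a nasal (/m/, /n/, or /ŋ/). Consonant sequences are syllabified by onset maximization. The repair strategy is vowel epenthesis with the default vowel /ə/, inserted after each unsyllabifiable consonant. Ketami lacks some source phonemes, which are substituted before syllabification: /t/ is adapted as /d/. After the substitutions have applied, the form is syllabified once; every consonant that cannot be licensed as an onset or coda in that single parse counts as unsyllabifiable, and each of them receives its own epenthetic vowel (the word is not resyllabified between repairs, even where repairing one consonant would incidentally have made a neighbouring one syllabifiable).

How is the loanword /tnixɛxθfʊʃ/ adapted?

Substitution: /t/ → /d/, giving /dnixɛxθfʊʃ/.
The consonants /d/, /x/, /θ/, /ʃ/ cannot be parsed into a legal (C)V(N) syllable (only a nasal (/m/, /n/, or /ŋ/) is licensed in coda position; onsets are limited to one consonant).
Each unlicensed consonant becomes the onset of a new syllable: /d/ → /də/, /x/ → /xə/, /θ/ → /θə/, /ʃ/ → /ʃə/.

dənixɛxəθəfʊʃə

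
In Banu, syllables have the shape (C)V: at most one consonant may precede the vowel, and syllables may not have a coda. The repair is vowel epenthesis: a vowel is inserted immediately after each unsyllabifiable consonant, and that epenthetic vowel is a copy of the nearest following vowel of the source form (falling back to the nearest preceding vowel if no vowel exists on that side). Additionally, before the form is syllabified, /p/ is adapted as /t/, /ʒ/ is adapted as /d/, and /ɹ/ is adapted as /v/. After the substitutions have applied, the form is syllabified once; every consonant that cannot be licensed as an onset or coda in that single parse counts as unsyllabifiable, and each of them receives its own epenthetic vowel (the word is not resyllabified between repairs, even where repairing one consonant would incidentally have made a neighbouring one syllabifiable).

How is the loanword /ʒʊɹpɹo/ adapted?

dʊvotovo

Substitution: /ʒ/ → /d/, /ɹ/ → /v/, /p/ → /t/, giving /dʊvtvo/.
Under (C)V, the unsyllabifiable consonants are /v/, /t/ (no codas are permitted; onsets are limited to one consonant).
Epenthesis after each stranded consonant: /v/ → /vo/, /t/ → /to/.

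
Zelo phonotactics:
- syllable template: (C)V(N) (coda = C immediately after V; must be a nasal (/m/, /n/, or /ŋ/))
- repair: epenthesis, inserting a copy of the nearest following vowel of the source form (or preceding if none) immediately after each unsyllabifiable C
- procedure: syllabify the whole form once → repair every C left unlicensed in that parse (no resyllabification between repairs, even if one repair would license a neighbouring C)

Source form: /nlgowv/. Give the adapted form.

nologowovo

Under (C)V(N), the unsyllabifiable consonants are /n/, /l/, /w/, /v/ (only a nasal (/m/, /n/, or /ŋ/) is licensed in coda position; onsets are limited to one consonant).
Epenthesis after each stranded consonant: /n/ → /no/, /l/ → /lo/, /w/ → /wo/, /v/ → /vo/.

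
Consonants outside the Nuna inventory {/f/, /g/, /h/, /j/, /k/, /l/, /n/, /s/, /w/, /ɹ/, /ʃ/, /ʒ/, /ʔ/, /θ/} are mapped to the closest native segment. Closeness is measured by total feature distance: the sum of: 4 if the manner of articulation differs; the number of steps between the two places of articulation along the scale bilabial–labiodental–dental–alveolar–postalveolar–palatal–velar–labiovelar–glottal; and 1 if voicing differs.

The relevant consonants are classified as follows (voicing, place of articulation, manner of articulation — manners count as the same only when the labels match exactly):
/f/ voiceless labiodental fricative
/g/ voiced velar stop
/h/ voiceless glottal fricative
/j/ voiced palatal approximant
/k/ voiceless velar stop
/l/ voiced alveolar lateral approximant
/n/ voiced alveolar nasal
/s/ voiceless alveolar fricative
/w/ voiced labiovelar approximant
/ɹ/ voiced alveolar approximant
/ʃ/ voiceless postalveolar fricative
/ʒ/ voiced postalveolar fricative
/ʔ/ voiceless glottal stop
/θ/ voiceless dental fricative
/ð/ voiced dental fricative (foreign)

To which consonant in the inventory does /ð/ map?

θ

/θ/ is closest: same manner (fricative), place distance 0 (dental→dental), voicing differs (+1); total 1. Next closest is /f/ at distance 2.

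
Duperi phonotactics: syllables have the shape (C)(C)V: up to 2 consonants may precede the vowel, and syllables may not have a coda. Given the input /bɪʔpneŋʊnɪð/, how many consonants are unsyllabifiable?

The consonants /ʔ/, /ð/ cannot be parsed into a legal (C)(C)V syllable (no codas are permitted; onsets may contain at most 2 consonants).

2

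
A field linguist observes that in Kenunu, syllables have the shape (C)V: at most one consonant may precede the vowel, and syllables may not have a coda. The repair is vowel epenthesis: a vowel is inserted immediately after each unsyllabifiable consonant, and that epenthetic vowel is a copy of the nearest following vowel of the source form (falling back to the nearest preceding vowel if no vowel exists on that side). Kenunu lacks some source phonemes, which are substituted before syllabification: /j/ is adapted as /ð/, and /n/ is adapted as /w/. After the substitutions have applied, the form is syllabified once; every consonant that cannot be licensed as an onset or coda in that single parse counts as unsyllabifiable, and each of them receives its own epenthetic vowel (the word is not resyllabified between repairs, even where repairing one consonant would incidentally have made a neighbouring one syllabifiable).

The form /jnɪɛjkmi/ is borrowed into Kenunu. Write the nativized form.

Substitution: /j/ → /ð/, /n/ → /w/, giving /ðwɪɛðkmi/.
Under (C)V, the unsyllabifiable consonants are /ð/, /ð/, /k/ (no codas are permitted; onsets are limited to one consonant).
Inserting the epenthetic vowel yields /ð/ → /ðɪ/, /ð/ → /ði/, /k/ → /ki/.

ðɪwɪɛðikimi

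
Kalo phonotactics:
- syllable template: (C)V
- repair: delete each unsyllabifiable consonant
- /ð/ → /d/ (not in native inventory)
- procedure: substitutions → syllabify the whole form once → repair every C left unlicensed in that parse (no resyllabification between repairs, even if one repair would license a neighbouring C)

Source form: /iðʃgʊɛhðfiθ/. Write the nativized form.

igʊɛfi

Substitution: /ð/ → /d/, giving /idʃgʊɛhdfiθ/.
The consonants /d/, /ʃ/, /h/, /d/, /θ/ cannot be parsed into a legal (C)V syllable (no codas are permitted; onsets are limited to one consonant).
Deleting the stranded consonants removes /d/, /ʃ/, /h/, /d/, /θ/.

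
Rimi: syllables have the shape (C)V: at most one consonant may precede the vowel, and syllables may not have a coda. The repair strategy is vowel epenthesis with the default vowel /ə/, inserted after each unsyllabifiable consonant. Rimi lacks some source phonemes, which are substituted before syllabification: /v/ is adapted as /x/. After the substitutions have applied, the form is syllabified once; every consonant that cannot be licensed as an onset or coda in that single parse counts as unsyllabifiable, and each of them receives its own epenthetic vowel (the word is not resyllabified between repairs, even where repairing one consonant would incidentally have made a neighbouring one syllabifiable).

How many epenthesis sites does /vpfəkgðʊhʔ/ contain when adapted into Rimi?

6

After substitution the input is /xpfəkgðʊhʔ/.
The unsyllabifiable consonants are /x/, /p/, /k/, /g/, /h/, /ʔ/; each receives one epenthetic vowel.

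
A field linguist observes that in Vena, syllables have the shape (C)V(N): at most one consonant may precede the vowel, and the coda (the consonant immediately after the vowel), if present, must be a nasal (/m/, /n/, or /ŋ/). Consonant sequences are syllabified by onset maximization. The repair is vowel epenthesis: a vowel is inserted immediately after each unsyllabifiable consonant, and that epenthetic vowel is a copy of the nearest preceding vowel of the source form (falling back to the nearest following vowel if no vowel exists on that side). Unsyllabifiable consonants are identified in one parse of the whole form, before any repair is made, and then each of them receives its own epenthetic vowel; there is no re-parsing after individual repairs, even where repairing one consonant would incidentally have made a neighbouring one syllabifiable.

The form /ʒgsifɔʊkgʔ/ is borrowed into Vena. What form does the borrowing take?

ʒigisifɔʊkʊgʊʔʊ

The consonants /ʒ/, /g/, /k/, /g/, /ʔ/ cannot be parsed into a legal (C)V(N) syllable (only a nasal (/m/, /n/, or /ŋ/) is licensed in coda position; onsets are limited to one consonant).
Inserting the epenthetic vowel yields /ʒ/ → /ʒi/, /g/ → /gi/, /k/ → /kʊ/, /g/ → /gʊ/, /ʔ/ → /ʔʊ/.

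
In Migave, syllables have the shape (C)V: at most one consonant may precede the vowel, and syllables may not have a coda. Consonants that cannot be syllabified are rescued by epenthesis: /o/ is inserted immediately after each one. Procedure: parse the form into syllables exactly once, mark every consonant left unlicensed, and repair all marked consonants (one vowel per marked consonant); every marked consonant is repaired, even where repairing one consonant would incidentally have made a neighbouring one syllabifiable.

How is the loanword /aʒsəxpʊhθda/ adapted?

aʒosəxopʊhoθoda

The consonants /ʒ/, /x/, /h/, /θ/ cannot be parsed into a legal (C)V syllable (no codas are permitted; onsets are limited to one consonant).
Inserting the epenthetic vowel yields /ʒ/ → /ʒo/, /x/ → /xo/, /h/ → /ho/, /θ/ → /θo/.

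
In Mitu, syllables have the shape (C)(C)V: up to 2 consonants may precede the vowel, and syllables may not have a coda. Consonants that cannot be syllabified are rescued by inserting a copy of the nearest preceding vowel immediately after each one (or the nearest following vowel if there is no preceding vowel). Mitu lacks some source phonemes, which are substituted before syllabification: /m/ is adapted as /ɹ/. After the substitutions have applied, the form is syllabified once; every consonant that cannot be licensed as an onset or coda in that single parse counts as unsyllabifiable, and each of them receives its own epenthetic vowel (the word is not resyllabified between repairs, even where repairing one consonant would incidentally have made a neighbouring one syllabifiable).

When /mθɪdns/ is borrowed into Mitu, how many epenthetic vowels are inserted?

3

After substitution the input is /ɹθɪdns/.
The unsyllabifiable consonants are /d/, /n/, /s/; each receives one epenthetic vowel.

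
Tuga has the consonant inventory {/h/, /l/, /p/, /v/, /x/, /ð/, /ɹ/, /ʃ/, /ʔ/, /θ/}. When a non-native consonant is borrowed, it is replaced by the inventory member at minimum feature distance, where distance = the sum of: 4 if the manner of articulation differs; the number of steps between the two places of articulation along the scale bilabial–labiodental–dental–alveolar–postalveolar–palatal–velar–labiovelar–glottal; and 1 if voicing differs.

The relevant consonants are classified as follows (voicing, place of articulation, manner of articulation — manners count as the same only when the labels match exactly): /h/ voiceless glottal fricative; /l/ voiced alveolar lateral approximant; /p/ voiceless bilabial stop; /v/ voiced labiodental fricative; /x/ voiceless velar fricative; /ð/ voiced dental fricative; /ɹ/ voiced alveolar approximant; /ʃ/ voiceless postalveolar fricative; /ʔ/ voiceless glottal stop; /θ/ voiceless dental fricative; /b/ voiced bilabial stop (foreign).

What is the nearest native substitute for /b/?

/p/ is closest: same manner (stop), place distance 0 (bilabial→bilabial), voicing differs (+1); total 1. Next closest is /v/ at distance 5.

p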